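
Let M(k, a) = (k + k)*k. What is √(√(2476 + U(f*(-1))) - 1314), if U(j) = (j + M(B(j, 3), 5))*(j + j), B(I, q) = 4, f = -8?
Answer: √(-1314 + 2*√779) ≈ 35.471*I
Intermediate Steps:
M(k, a) = 2*k² (M(k, a) = (2*k)*k = 2*k²)
U(j) = 2*j*(32 + j) (U(j) = (j + 2*4²)*(j + j) = (j + 2*16)*(2*j) = (j + 32)*(2*j) = (32 + j)*(2*j) = 2*j*(32 + j))
√(√(2476 + U(f*(-1))) - 1314) = √(√(2476 + 2*(-8*(-1))*(32 - 8*(-1))) - 1314) = √(√(2476 + 2*8*(32 + 8)) - 1314) = √(√(2476 + 2*8*40) - 1314) = √(√(2476 + 640) - 1314) = √(√3116 - 1314) = √(2*√779 - 1314) = √(-1314 + 2*√779)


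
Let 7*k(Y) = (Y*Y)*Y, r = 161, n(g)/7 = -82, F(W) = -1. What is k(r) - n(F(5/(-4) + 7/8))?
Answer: 596757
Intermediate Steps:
n(g) = -574 (n(g) = 7*(-82) = -574)
k(Y) = Y³/7 (k(Y) = ((Y*Y)*Y)/7 = (Y²*Y)/7 = Y³/7)
k(r) - n(F(5/(-4) + 7/8)) = (⅐)*161³ - 1*(-574) = (⅐)*4173281 + 574 = 596183 + 574 = 596757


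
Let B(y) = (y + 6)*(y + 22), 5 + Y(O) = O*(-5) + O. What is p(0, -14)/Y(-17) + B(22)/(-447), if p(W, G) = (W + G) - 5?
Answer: -28703/9387 ≈ -3.0577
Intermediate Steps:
Y(O) = -5 - 4*O (Y(O) = -5 + (O*(-5) + O) = -5 + (-5*O + O) = -5 - 4*O)
B(y) = (6 + y)*(22 + y)
p(W, G) = -5 + G + W (p(W, G) = (G + W) - 5 = -5 + G + W)
p(0, -14)/Y(-17) + B(22)/(-447) = (-5 - 14 + 0)/(-5 - 4*(-17)) + (132 + 22² + 28*22)/(-447) = -19/(-5 + 68) + (132 + 484 + 616)*(-1/447) = -19/63 + 1232*(-1/447) = -19*1/63 - 1232/447 = -19/63 - 1232/447 = -28703/9387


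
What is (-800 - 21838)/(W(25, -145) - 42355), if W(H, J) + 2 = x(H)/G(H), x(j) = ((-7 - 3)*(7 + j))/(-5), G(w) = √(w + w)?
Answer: 23971944150/44852884177 + 3622080*√2/44852884177 ≈ 0.53457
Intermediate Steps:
G(w) = √2*√w (G(w) = √(2*w) = √2*√w)
x(j) = 14 + 2*j (x(j) = -10*(7 + j)*(-⅕) = (-70 - 10*j)*(-⅕) = 14 + 2*j)
W(H, J) = -2 + √2*(14 + 2*H)/(2*√H) (W(H, J) = -2 + (14 + 2*H)/((√2*√H)) = -2 + (14 + 2*H)*(√2/(2*√H)) = -2 + √2*(14 + 2*H)/(2*√H))
(-800 - 21838)/(W(25, -145) - 42355) = (-800 - 21838)/((-2*√25 + √2*(7 + 25))/√25 - 42355) = -22638/((-2*5 + √2*32)/5 - 42355) = -22638/((-10 + 32*√2)/5 - 42355) = -22638/((-2 + 32*√2/5) - 42355) = -22638/(-42357 + 32*√2/5)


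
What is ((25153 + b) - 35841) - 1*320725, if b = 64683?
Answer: -266730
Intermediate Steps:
((25153 + b) - 35841) - 1*320725 = ((25153 + 64683) - 35841) - 1*320725 = (89836 - 35841) - 320725 = 53995 - 320725 = -266730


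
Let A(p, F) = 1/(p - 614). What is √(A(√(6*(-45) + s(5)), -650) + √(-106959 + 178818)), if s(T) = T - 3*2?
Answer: √((-1 + √71859*(614 - I*√271))/(614 - I*√271)) ≈ 16.373 - 0.e-6*I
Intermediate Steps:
s(T) = -6 + T (s(T) = T - 6 = -6 + T)
A(p, F) = 1/(-614 + p)
√(A(√(6*(-45) + s(5)), -650) + √(-106959 + 178818)) = √(1/(-614 + √(6*(-45) + (-6 + 5))) + √(-106959 + 178818)) = √(1/(-614 + √(-270 - 1)) + √71859) = √(1/(-614 + √(-271)) + √71859) = √(1/(-614 + I*√271) + √71859) = √(√71859 + 1/(-614 + I*√271))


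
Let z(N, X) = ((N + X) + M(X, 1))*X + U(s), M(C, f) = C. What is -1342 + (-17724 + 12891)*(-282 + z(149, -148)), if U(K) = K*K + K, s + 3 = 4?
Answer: -103794850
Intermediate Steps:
s = 1 (s = -3 + 4 = 1)
U(K) = K + K² (U(K) = K² + K = K + K²)
z(N, X) = 2 + X*(N + 2*X) (z(N, X) = ((N + X) + X)*X + 1*(1 + 1) = (N + 2*X)*X + 1*2 = X*(N + 2*X) + 2 = 2 + X*(N + 2*X))
-1342 + (-17724 + 12891)*(-282 + z(149, -148)) = -1342 + (-17724 + 12891)*(-282 + (2 + 2*(-148)² + 149*(-148))) = -1342 - 4833*(-282 + (2 + 2*21904 - 22052)) = -1342 - 4833*(-282 + (2 + 43808 - 22052)) = -1342 - 4833*(-282 + 21758) = -1342 - 4833*21476 = -1342 - 103793508 = -103794850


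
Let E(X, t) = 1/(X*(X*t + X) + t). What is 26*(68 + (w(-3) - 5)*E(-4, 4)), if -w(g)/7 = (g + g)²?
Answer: 70915/42 ≈ 1688.5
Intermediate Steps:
E(X, t) = 1/(t + X*(X + X*t)) (E(X, t) = 1/(X*(X + X*t) + t) = 1/(t + X*(X + X*t)))
w(g) = -28*g² (w(g) = -7*(g + g)² = -7*4*g² = -28*g²)
26*(68 + (w(-3) - 5)*E(-4, 4)) = 26*(68 + (-28*(-3)² - 5)/(4 + (-4)² + 4*(-4)²)) = 26*(68 + (-28*9 - 5)/(4 + 16 + 4*16)) = 26*(68 + (-252 - 5)/(4 + 16 + 64)) = 26*(68 - 257/84) = 26*(5455/84) = 70915/42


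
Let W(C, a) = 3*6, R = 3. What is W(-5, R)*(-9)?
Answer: -162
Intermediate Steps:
W(C, a) = 18
W(-5, R)*(-9) = 18*(-9) = -162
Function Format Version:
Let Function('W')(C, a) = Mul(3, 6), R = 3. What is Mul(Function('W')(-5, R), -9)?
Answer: -162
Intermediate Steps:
Function('W')(C, a) = 18
Mul(Function('W')(-5, R), -9) = Mul(18, -9) = -162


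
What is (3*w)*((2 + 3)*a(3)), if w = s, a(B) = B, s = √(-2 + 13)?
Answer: 45*√11 ≈ 149.25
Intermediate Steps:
s = √11 ≈ 3.3166
w = √11 ≈ 3.3166
(3*w)*((2 + 3)*a(3)) = (3*√11)*((2 + 3)*3) = (3*√11)*(5*3) = (3*√11)*15 = 45*√11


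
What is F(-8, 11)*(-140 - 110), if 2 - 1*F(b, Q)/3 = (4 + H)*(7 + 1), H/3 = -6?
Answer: -85500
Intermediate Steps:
H = -18 (H = 3*(-6) = -18)
F(b, Q) = 342 (F(b, Q) = 6 - 3*(4 - 18)*(7 + 1) = 6 - (-42)*8 = 6 - 3*(-112) = 6 + 336 = 342)
F(-8, 11)*(-140 - 110) = 342*(-140 - 110) = 342*(-250) = -85500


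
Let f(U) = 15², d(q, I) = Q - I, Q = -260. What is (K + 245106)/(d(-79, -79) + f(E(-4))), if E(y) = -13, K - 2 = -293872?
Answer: -12191/11 ≈ -1108.3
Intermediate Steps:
d(q, I) = -260 - I
K = -293870 (K = 2 - 293872 = -293870)
f(U) = 225
(K + 245106)/(d(-79, -79) + f(E(-4))) = (-293870 + 245106)/((-260 - 1*(-79)) + 225) = -48764/((-260 + 79) + 225) = -48764/(-181 + 225) = -48764/44 = -48764*1/44 = -12191/11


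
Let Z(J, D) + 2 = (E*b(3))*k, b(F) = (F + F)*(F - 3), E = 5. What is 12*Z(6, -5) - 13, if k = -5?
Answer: -37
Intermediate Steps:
b(F) = 2*F*(-3 + F) (b(F) = (2*F)*(-3 + F) = 2*F*(-3 + F))
Z(J, D) = -2 (Z(J, D) = -2 + (5*(2*3*(-3 + 3)))*(-5) = -2 + (5*(2*3*0))*(-5) = -2 + (5*0)*(-5) = -2 + 0*(-5) = -2 + 0 = -2)
12*Z(6, -5) - 13 = 12*(-2) - 13 = -24 - 13 = -37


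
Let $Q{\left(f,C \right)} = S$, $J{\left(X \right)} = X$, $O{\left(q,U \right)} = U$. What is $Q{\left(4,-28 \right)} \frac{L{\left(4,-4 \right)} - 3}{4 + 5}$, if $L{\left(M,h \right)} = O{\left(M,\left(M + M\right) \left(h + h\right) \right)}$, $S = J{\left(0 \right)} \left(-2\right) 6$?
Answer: $0$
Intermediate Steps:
$S = 0$ ($S = 0 \left(-2\right) 6 = 0 \cdot 6 = 0$)
$L{\left(M,h \right)} = 4 M h$ ($L{\left(M,h \right)} = \left(M + M\right) \left(h + h\right) = 2 M 2 h = 4 M h$)
$Q{\left(f,C \right)} = 0$
$Q{\left(4,-28 \right)} \frac{L{\left(4,-4 \right)} - 3}{4 + 5} = 0 \frac{4 \cdot 4 \left(-4\right) - 3}{4 + 5} = 0 \frac{-64 - 3}{9} = 0 \left(\left(-67\right) \frac{1}{9}\right) = 0 \left(- \frac{67}{9}\right) = 0$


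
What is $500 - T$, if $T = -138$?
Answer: $638$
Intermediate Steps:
$500 - T = 500 - -138 = 500 + 138 = 638$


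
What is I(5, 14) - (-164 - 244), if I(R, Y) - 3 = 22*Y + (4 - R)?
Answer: 718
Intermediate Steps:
I(R, Y) = 7 - R + 22*Y (I(R, Y) = 3 + (22*Y + (4 - R)) = 3 + (4 - R + 22*Y) = 7 - R + 22*Y)
I(5, 14) - (-164 - 244) = (7 - 1*5 + 22*14) - (-164 - 244) = (7 - 5 + 308) - 1*(-408) = 310 + 408 = 718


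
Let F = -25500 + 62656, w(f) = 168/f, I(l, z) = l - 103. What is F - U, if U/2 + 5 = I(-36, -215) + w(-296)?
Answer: 1385470/37 ≈ 37445.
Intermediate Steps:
I(l, z) = -103 + l
F = 37156
U = -10698/37 (U = -10 + 2*((-103 - 36) + 168/(-296)) = -10 + 2*(-139 + 168*(-1/296)) = -10 + 2*(-139 - 21/37) = -10 + 2*(-5164/37) = -10 - 10328/37 = -10698/37 ≈ -289.14)
F - U = 37156 - 1*(-10698/37) = 37156 + 10698/37 = 1385470/37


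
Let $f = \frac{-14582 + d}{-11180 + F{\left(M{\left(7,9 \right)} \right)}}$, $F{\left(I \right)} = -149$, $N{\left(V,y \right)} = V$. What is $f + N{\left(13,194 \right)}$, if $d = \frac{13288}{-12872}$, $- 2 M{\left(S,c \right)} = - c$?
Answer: $\frac{260432792}{18228361} \approx 14.287$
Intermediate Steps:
$M{\left(S,c \right)} = \frac{c}{2}$ ($M{\left(S,c \right)} = - \frac{\left(-1\right) c}{2} = \frac{c}{2}$)
$d = - \frac{1661}{1609}$ ($d = 13288 \left(- \frac{1}{12872}\right) = - \frac{1661}{1609} \approx -1.0323$)
$f = \frac{23464099}{18228361}$ ($f = \frac{-14582 - \frac{1661}{1609}}{-11180 - 149} = - \frac{23464099}{1609 \left(-11329\right)} = \left(- \frac{23464099}{1609}\right) \left(- \frac{1}{11329}\right) = \frac{23464099}{18228361} \approx 1.2872$)
$f + N{\left(13,194 \right)} = \frac{23464099}{18228361} + 13 = \frac{260432792}{18228361}$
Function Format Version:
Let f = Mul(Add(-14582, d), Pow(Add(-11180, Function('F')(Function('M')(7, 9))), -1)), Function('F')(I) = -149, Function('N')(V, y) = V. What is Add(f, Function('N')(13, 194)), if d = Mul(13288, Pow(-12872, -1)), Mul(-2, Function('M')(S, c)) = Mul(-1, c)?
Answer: Rational(260432792, 18228361) ≈ 14.287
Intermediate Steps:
Function('M')(S, c) = Mul(Rational(1, 2), c) (Function('M')(S, c) = Mul(Rational(-1, 2), Mul(-1, c)) = Mul(Rational(1, 2), c))
d = Rational(-1661, 1609) (d = Mul(13288, Rational(-1, 12872)) = Rational(-1661, 1609) ≈ -1.0323)
f = Rational(23464099, 18228361) (f = Mul(Add(-14582, Rational(-1661, 1609)), Pow(Add(-11180, -149), -1)) = Mul(Rational(-23464099, 1609), Pow(-11329, -1)) = Mul(Rational(-23464099, 1609), Rational(-1, 11329)) = Rational(23464099, 18228361) ≈ 1.2872)
Add(f, Function('N')(13, 194)) = Add(Rational(23464099, 18228361), 13) = Rational(260432792, 18228361)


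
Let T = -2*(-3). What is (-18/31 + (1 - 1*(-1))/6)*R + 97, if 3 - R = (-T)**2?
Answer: 3260/31 ≈ 105.16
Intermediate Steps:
T = 6
R = -33 (R = 3 - (-1*6)**2 = 3 - 1*(-6)**2 = 3 - 1*36 = 3 - 36 = -33)
(-18/31 + (1 - 1*(-1))/6)*R + 97 = (-18/31 + (1 - 1*(-1))/6)*(-33) + 97 = (-18*1/31 + (1 + 1)*(1/6))*(-33) + 97 = (-18/31 + 2*(1/6))*(-33) + 97 = (-18/31 + 1/3)*(-33) + 97 = -23/93*(-33) + 97 = 253/31 + 97 = 3260/31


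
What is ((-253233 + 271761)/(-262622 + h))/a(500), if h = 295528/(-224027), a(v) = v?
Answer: -518846532/3677169645125 ≈ -0.00014110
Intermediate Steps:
h = -295528/224027 (h = 295528*(-1/224027) = -295528/224027 ≈ -1.3192)
((-253233 + 271761)/(-262622 + h))/a(500) = ((-253233 + 271761)/(-262622 - 295528/224027))/500 = (18528/(-58834714322/224027))*(1/500) = (18528*(-224027/58834714322))*(1/500) = -2075386128/29417357161*1/500 = -518846532/3677169645125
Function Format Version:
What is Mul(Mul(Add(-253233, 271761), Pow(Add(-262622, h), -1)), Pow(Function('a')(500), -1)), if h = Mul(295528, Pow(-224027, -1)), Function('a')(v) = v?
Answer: Rational(-518846532, 3677169645125) ≈ -0.00014110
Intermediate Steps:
h = Rational(-295528, 224027) (h = Mul(295528, Rational(-1, 224027)) = Rational(-295528, 224027) ≈ -1.3192)
Mul(Mul(Add(-253233, 271761), Pow(Add(-262622, h), -1)), Pow(Function('a')(500), -1)) = Mul(Mul(Add(-253233, 271761), Pow(Add(-262622, Rational(-295528, 224027)), -1)), Pow(500, -1)) = Mul(Mul(18528, Pow(Rational(-58834714322, 224027), -1)), Rational(1, 500)) = Mul(Mul(18528, Rational(-224027, 58834714322)), Rational(1, 500)) = Mul(Rational(-2075386128, 29417357161), Rational(1, 500)) = Rational(-518846532, 3677169645125)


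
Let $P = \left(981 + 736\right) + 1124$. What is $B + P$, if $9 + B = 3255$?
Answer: $6087$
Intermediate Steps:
$B = 3246$ ($B = -9 + 3255 = 3246$)
$P = 2841$ ($P = 1717 + 1124 = 2841$)
$B + P = 3246 + 2841 = 6087$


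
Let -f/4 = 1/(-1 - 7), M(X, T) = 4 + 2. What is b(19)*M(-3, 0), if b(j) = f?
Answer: 3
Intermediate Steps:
M(X, T) = 6
f = 1/2 (f = -4/(-1 - 7) = -4/(-8) = -4*(-1/8) = 1/2 ≈ 0.50000)
b(j) = 1/2
b(19)*M(-3, 0) = (1/2)*6 = 3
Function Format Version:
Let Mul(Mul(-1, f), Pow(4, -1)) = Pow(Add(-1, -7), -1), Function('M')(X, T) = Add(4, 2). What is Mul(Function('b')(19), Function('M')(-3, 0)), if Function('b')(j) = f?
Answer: 3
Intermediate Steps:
Function('M')(X, T) = 6
f = Rational(1, 2) (f = Mul(-4, Pow(Add(-1, -7), -1)) = Mul(-4, Pow(-8, -1)) = Mul(-4, Rational(-1, 8)) = Rational(1, 2) ≈ 0.50000)
Function('b')(j) = Rational(1, 2)
Mul(Function('b')(19), Function('M')(-3, 0)) = Mul(Rational(1, 2), 6) = 3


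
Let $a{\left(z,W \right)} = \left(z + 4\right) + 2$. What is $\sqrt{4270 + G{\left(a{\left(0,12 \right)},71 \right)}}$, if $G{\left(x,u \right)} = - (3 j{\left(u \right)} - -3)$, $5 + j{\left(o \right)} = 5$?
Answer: $\sqrt{4267} \approx 65.322$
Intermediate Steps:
$j{\left(o \right)} = 0$ ($j{\left(o \right)} = -5 + 5 = 0$)
$a{\left(z,W \right)} = 6 + z$ ($a{\left(z,W \right)} = \left(4 + z\right) + 2 = 6 + z$)
$G{\left(x,u \right)} = -3$ ($G{\left(x,u \right)} = - (3 \cdot 0 - -3) = - (0 + \left(-1 + 4\right)) = - (0 + 3) = \left(-1\right) 3 = -3$)
$\sqrt{4270 + G{\left(a{\left(0,12 \right)},71 \right)}} = \sqrt{4270 - 3} = \sqrt{4267}$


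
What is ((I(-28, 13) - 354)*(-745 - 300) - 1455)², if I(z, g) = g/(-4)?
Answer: 2212611625225/16 ≈ 1.3829e+11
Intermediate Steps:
I(z, g) = -g/4 (I(z, g) = g*(-¼) = -g/4)
((I(-28, 13) - 354)*(-745 - 300) - 1455)² = ((-¼*13 - 354)*(-745 - 300) - 1455)² = ((-13/4 - 354)*(-1045) - 1455)² = (-1429/4*(-1045) - 1455)² = (1493305/4 - 1455)² = (1487485/4)² = 2212611625225/16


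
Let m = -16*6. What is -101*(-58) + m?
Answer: 5762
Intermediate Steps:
m = -96
-101*(-58) + m = -101*(-58) - 96 = 5858 - 96 = 5762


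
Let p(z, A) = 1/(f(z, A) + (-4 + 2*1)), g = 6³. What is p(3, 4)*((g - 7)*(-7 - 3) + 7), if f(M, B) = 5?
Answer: -2083/3 ≈ -694.33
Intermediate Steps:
g = 216
p(z, A) = ⅓ (p(z, A) = 1/(5 + (-4 + 2*1)) = 1/(5 + (-4 + 2)) = 1/(5 - 2) = 1/3 = ⅓)
p(3, 4)*((g - 7)*(-7 - 3) + 7) = ((216 - 7)*(-7 - 3) + 7)/3 = (209*(-10) + 7)/3 = (-2090 + 7)/3 = (⅓)*(-2083) = -2083/3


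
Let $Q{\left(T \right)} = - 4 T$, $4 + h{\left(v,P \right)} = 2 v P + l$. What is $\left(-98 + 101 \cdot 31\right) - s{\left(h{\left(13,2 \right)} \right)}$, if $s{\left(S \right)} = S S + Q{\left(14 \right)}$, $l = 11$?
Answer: $-392$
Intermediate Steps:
$h{\left(v,P \right)} = 7 + 2 P v$ ($h{\left(v,P \right)} = -4 + \left(2 v P + 11\right) = -4 + \left(2 P v + 11\right) = -4 + \left(11 + 2 P v\right) = 7 + 2 P v$)
$s{\left(S \right)} = -56 + S^{2}$ ($s{\left(S \right)} = S S - 56 = S^{2} - 56 = -56 + S^{2}$)
$\left(-98 + 101 \cdot 31\right) - s{\left(h{\left(13,2 \right)} \right)} = \left(-98 + 101 \cdot 31\right) - \left(-56 + \left(7 + 2 \cdot 2 \cdot 13\right)^{2}\right) = \left(-98 + 3131\right) - \left(-56 + \left(7 + 52\right)^{2}\right) = 3033 - \left(-56 + 59^{2}\right) = 3033 - \left(-56 + 3481\right) = 3033 - 3425 = -392$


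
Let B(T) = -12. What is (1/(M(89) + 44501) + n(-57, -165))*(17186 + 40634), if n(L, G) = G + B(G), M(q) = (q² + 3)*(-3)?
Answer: -212143430240/20729 ≈ -1.0234e+7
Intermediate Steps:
M(q) = -9 - 3*q² (M(q) = (3 + q²)*(-3) = -9 - 3*q²)
n(L, G) = -12 + G (n(L, G) = G - 12 = -12 + G)
(1/(M(89) + 44501) + n(-57, -165))*(17186 + 40634) = (1/((-9 - 3*89²) + 44501) + (-12 - 165))*(17186 + 40634) = (1/((-9 - 3*7921) + 44501) - 177)*57820 = (1/((-9 - 23763) + 44501) - 177)*57820 = (1/(-23772 + 44501) - 177)*57820 = (1/20729 - 177)*57820 = -3669032/20729*57820 = -212143430240/20729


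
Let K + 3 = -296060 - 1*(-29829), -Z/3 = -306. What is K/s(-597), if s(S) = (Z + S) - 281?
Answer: -133117/20 ≈ -6655.9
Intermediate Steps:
Z = 918 (Z = -3*(-306) = 918)
s(S) = 637 + S (s(S) = (918 + S) - 281 = 637 + S)
K = -266234 (K = -3 + (-296060 - 1*(-29829)) = -3 + (-296060 + 29829) = -3 - 266231 = -266234)
K/s(-597) = -266234/(637 - 597) = -266234/40 = -266234*1/40 = -133117/20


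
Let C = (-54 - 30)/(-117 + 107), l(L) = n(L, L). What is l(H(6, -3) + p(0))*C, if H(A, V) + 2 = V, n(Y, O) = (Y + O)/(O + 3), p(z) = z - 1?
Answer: 168/5 ≈ 33.600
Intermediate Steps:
p(z) = -1 + z
n(Y, O) = (O + Y)/(3 + O)
H(A, V) = -2 + V
l(L) = 2*L/(3 + L) (l(L) = (L + L)/(3 + L) = (2*L)/(3 + L) = 2*L/(3 + L))
C = 42/5 (C = -84/(-10) = -84*(-⅒) = 42/5 ≈ 8.4000)
l(H(6, -3) + p(0))*C = (2*((-2 - 3) + (-1 + 0))/(3 + ((-2 - 3) + (-1 + 0))))*(42/5) = (2*(-5 - 1)/(3 + (-5 - 1)))*(42/5) = (2*(-6)/(3 - 6))*(42/5) = (2*(-6)/(-3))*(42/5) = (2*(-6)*(-⅓))*(42/5) = 4*(42/5) = 168/5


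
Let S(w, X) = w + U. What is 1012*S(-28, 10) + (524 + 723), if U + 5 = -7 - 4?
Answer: -43281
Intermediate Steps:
U = -16 (U = -5 + (-7 - 4) = -5 - 11 = -16)
S(w, X) = -16 + w (S(w, X) = w - 16 = -16 + w)
1012*S(-28, 10) + (524 + 723) = 1012*(-16 - 28) + (524 + 723) = 1012*(-44) + 1247 = -44528 + 1247 = -43281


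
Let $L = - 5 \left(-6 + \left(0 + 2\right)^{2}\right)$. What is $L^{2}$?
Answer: $100$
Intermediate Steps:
$L = 10$ ($L = - 5 \left(-6 + 2^{2}\right) = - 5 \left(-6 + 4\right) = \left(-5\right) \left(-2\right) = 10$)
$L^{2} = 10^{2} = 100$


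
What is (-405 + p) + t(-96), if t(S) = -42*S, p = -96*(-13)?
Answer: 4875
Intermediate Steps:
p = 1248
(-405 + p) + t(-96) = (-405 + 1248) - 42*(-96) = 843 + 4032 = 4875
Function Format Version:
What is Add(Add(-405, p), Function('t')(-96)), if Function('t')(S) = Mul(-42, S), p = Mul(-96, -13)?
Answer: 4875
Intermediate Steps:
p = 1248
Add(Add(-405, p), Function('t')(-96)) = Add(Add(-405, 1248), Mul(-42, -96)) = Add(843, 4032) = 4875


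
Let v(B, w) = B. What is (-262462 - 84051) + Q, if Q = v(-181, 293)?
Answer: -346694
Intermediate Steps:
Q = -181
(-262462 - 84051) + Q = (-262462 - 84051) - 181 = -346513 - 181 = -346694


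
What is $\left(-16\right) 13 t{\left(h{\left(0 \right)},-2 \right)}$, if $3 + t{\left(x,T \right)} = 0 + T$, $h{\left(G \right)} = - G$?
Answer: $1040$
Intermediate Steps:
$t{\left(x,T \right)} = -3 + T$ ($t{\left(x,T \right)} = -3 + \left(0 + T\right) = -3 + T$)
$\left(-16\right) 13 t{\left(h{\left(0 \right)},-2 \right)} = \left(-16\right) 13 \left(-3 - 2\right) = \left(-208\right) \left(-5\right) = 1040$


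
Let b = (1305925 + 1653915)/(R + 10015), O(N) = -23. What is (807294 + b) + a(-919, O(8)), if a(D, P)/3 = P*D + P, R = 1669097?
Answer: 182737289384/209889 ≈ 8.7064e+5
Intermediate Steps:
a(D, P) = 3*P + 3*D*P (a(D, P) = 3*(P*D + P) = 3*(D*P + P) = 3*(P + D*P) = 3*P + 3*D*P)
b = 369980/209889 (b = (1305925 + 1653915)/(1669097 + 10015) = 2959840/1679112 = 2959840*(1/1679112) = 369980/209889 ≈ 1.7627)
(807294 + b) + a(-919, O(8)) = (807294 + 369980/209889) + 3*(-23)*(1 - 919) = 169442500346/209889 + 3*(-23)*(-918) = 169442500346/209889 + 63342 = 182737289384/209889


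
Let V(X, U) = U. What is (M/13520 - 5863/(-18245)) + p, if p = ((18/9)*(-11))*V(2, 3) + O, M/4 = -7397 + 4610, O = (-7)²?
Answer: -1053063/60164 ≈ -17.503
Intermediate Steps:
O = 49
M = -11148 (M = 4*(-7397 + 4610) = 4*(-2787) = -11148)
p = -17 (p = ((18/9)*(-11))*3 + 49 = ((18*(⅑))*(-11))*3 + 49 = (2*(-11))*3 + 49 = -22*3 + 49 = -66 + 49 = -17)
(M/13520 - 5863/(-18245)) + p = (-11148/13520 - 5863/(-18245)) - 17 = (-11148*1/13520 - 5863*(-1/18245)) - 17 = (-2787/3380 + 143/445) - 17 = -30275/60164 - 17 = -1053063/60164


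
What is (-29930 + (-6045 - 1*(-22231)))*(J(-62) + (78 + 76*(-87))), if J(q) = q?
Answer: 90655424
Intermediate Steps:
(-29930 + (-6045 - 1*(-22231)))*(J(-62) + (78 + 76*(-87))) = (-29930 + (-6045 - 1*(-22231)))*(-62 + (78 + 76*(-87))) = (-29930 + (-6045 + 22231))*(-62 + (78 - 6612)) = (-29930 + 16186)*(-62 - 6534) = -13744*(-6596) = 90655424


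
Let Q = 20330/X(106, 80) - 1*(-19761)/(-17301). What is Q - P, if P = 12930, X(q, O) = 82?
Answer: -2998908222/236447 ≈ -12683.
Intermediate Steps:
Q = 58351488/236447 (Q = 20330/82 - 1*(-19761)/(-17301) = 20330*(1/82) + 19761*(-1/17301) = 10165/41 - 6587/5767 = 58351488/236447 ≈ 246.78)
Q - P = 58351488/236447 - 1*12930 = 58351488/236447 - 12930 = -2998908222/236447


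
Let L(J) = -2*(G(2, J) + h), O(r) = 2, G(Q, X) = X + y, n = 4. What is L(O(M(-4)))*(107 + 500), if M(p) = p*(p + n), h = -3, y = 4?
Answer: -3642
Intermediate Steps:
G(Q, X) = 4 + X (G(Q, X) = X + 4 = 4 + X)
M(p) = p*(4 + p) (M(p) = p*(p + 4) = p*(4 + p))
L(J) = -2 - 2*J (L(J) = -2*((4 + J) - 3) = -2*(1 + J) = -2 - 2*J)
L(O(M(-4)))*(107 + 500) = (-2 - 2*2)*(107 + 500) = (-2 - 4)*607 = -6*607 = -3642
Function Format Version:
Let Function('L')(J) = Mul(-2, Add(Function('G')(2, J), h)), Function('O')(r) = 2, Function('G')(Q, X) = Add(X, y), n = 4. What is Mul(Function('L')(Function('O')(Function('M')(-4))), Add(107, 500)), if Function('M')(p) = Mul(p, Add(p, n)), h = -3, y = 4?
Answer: -3642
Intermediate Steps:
Function('G')(Q, X) = Add(4, X) (Function('G')(Q, X) = Add(X, 4) = Add(4, X))
Function('M')(p) = Mul(p, Add(4, p)) (Function('M')(p) = Mul(p, Add(p, 4)) = Mul(p, Add(4, p)))
Function('L')(J) = Add(-2, Mul(-2, J)) (Function('L')(J) = Mul(-2, Add(Add(4, J), -3)) = Mul(-2, Add(1, J)) = Add(-2, Mul(-2, J)))
Mul(Function('L')(Function('O')(Function('M')(-4))), Add(107, 500)) = Mul(Add(-2, Mul(-2, 2)), Add(107, 500)) = Mul(Add(-2, -4), 607) = Mul(-6, 607) = -3642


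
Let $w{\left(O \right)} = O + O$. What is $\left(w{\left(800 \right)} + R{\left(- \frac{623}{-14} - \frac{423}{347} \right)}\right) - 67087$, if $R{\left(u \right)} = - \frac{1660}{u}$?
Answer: $- \frac{1968185059}{30037} \approx -65525.0$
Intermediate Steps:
$w{\left(O \right)} = 2 O$
$\left(w{\left(800 \right)} + R{\left(- \frac{623}{-14} - \frac{423}{347} \right)}\right) - 67087 = \left(2 \cdot 800 - \frac{1660}{- \frac{623}{-14} - \frac{423}{347}}\right) - 67087 = \left(1600 - \frac{1660}{\left(-623\right) \left(- \frac{1}{14}\right) - \frac{423}{347}}\right) - 67087 = \left(1600 - \frac{1660}{\frac{89}{2} - \frac{423}{347}}\right) - 67087 = \left(1600 - \frac{1660}{\frac{30037}{694}}\right) - 67087 = \left(1600 - \frac{1152040}{30037}\right) - 67087 = \frac{46907160}{30037} - 67087 = - \frac{1968185059}{30037}$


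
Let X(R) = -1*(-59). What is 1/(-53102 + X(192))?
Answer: -1/53043 ≈ -1.8853e-5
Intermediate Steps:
X(R) = 59
1/(-53102 + X(192)) = 1/(-53102 + 59) = 1/(-53043) = -1/53043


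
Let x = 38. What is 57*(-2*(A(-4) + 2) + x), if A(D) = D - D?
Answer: 1938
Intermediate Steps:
A(D) = 0
57*(-2*(A(-4) + 2) + x) = 57*(-2*(0 + 2) + 38) = 57*(-2*2 + 38) = 57*(-4 + 38) = 57*34 = 1938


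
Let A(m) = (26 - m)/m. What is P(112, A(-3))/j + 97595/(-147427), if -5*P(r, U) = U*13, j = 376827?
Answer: -551590885996/833317111935 ≈ -0.66192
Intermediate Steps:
A(m) = (26 - m)/m
P(r, U) = -13*U/5 (P(r, U) = -U*13/5 = -13*U/5)
P(112, A(-3))/j + 97595/(-147427) = -13*(26 - 1*(-3))/(5*(-3))/376827 + 97595/(-147427) = -(-13)*(26 + 3)/15*(1/376827) + 97595*(-1/147427) = -(-13)*29/15*(1/376827) - 97595/147427 = -13/5*(-29/3)*(1/376827) - 97595/147427 = (377/15)*(1/376827) - 97595/147427 = 377/5652405 - 97595/147427 = -551590885996/833317111935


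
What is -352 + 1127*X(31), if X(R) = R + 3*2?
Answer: 41347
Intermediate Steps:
X(R) = 6 + R (X(R) = R + 6 = 6 + R)
-352 + 1127*X(31) = -352 + 1127*(6 + 31) = -352 + 1127*37 = -352 + 41699 = 41347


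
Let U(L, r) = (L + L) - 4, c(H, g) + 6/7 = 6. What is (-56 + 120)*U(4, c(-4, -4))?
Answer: 256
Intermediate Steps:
c(H, g) = 36/7 (c(H, g) = -6/7 + 6 = 36/7)
U(L, r) = -4 + 2*L (U(L, r) = 2*L - 4 = -4 + 2*L)
(-56 + 120)*U(4, c(-4, -4)) = (-56 + 120)*(-4 + 2*4) = 64*(-4 + 8) = 64*4 = 256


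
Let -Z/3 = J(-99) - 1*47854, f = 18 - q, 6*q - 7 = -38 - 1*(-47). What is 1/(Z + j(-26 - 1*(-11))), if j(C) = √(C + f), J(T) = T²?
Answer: 342477/39096831842 - √3/39096831842 ≈ 8.7597e-6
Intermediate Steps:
q = 8/3 (q = 7/6 + (-38 - 1*(-47))/6 = 7/6 + (-38 + 47)/6 = 7/6 + (⅙)*9 = 7/6 + 3/2 = 8/3 ≈ 2.6667)
f = 46/3 (f = 18 - 1*8/3 = 18 - 8/3 = 46/3 ≈ 15.333)
j(C) = √(46/3 + C) (j(C) = √(C + 46/3) = √(46/3 + C))
Z = 114159 (Z = -3*((-99)² - 1*47854) = -3*(9801 - 47854) = -3*(-38053) = 114159)
1/(Z + j(-26 - 1*(-11))) = 1/(114159 + √(138 + 9*(-26 - 1*(-11)))/3) = 1/(114159 + √(138 + 9*(-26 + 11))/3) = 1/(114159 + √(138 + 9*(-15))/3) = 1/(114159 + √(138 - 135)/3) = 1/(114159 + √3/3)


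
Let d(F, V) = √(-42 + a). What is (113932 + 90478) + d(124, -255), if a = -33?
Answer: 204410 + 5*I*√3 ≈ 2.0441e+5 + 8.6602*I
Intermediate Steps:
d(F, V) = 5*I*√3 (d(F, V) = √(-42 - 33) = √(-75) = 5*I*√3)
(113932 + 90478) + d(124, -255) = (113932 + 90478) + 5*I*√3 = 204410 + 5*I*√3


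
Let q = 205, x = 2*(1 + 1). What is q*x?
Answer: 820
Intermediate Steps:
x = 4 (x = 2*2 = 4)
q*x = 205*4 = 820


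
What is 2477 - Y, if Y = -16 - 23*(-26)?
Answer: 1895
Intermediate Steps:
Y = 582 (Y = -16 + 598 = 582)
2477 - Y = 2477 - 1*582 = 2477 - 582 = 1895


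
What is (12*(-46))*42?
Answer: -23184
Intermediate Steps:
(12*(-46))*42 = -552*42 = -23184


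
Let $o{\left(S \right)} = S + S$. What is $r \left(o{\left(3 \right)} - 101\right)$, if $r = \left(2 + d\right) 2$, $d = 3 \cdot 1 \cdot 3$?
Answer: $-2090$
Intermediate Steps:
$d = 9$ ($d = 3 \cdot 3 = 9$)
$r = 22$ ($r = \left(2 + 9\right) 2 = 11 \cdot 2 = 22$)
$o{\left(S \right)} = 2 S$
$r \left(o{\left(3 \right)} - 101\right) = 22 \left(2 \cdot 3 - 101\right) = 22 \left(6 - 101\right) = 22 \left(-95\right) = -2090$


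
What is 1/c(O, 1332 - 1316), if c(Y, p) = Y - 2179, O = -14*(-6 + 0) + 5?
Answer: -1/2090 ≈ -0.00047847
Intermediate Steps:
O = 89 (O = -14*(-6) + 5 = 84 + 5 = 89)
c(Y, p) = -2179 + Y
1/c(O, 1332 - 1316) = 1/(-2179 + 89) = 1/(-2090) = -1/2090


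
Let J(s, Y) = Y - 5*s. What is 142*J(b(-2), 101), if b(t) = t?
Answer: 15762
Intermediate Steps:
142*J(b(-2), 101) = 142*(101 - 5*(-2)) = 142*(101 + 10) = 142*111 = 15762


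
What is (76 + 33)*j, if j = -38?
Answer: -4142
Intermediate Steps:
(76 + 33)*j = (76 + 33)*(-38) = 109*(-38) = -4142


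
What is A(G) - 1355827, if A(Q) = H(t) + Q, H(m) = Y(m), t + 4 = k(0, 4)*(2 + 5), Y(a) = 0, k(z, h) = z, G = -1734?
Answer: -1357561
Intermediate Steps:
t = -4 (t = -4 + 0*(2 + 5) = -4 + 0*7 = -4 + 0 = -4)
H(m) = 0
A(Q) = Q (A(Q) = 0 + Q = Q)
A(G) - 1355827 = -1734 - 1355827 = -1357561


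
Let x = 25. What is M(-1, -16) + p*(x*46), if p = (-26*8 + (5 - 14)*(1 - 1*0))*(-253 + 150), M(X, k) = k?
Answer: 25703634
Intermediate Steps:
p = 22351 (p = (-208 - 9*(1 + 0))*(-103) = (-208 - 9*1)*(-103) = (-208 - 9)*(-103) = -217*(-103) = 22351)
M(-1, -16) + p*(x*46) = -16 + 22351*(25*46) = -16 + 22351*1150 = -16 + 25703650 = 25703634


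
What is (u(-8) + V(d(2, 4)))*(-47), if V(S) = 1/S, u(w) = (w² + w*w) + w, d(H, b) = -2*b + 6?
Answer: -11233/2 ≈ -5616.5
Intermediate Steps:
d(H, b) = 6 - 2*b
u(w) = w + 2*w² (u(w) = (w² + w²) + w = 2*w² + w = w + 2*w²)
(u(-8) + V(d(2, 4)))*(-47) = (-8*(1 + 2*(-8)) + 1/(6 - 2*4))*(-47) = (-8*(1 - 16) + 1/(6 - 8))*(-47) = (-8*(-15) + 1/(-2))*(-47) = (120 - ½)*(-47) = (239/2)*(-47) = -11233/2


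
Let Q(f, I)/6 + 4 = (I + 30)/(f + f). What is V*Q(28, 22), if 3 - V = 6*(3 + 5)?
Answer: 5805/7 ≈ 829.29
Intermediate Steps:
Q(f, I) = -24 + 3*(30 + I)/f (Q(f, I) = -24 + 6*((I + 30)/(f + f)) = -24 + 6*((30 + I)/((2*f))) = -24 + 6*((30 + I)*(1/(2*f))) = -24 + 6*((30 + I)/(2*f)) = -24 + 3*(30 + I)/f)
V = -45 (V = 3 - 6*(3 + 5) = 3 - 6*8 = 3 - 1*48 = 3 - 48 = -45)
V*Q(28, 22) = -135*(30 + 22 - 8*28)/28 = -135*(30 + 22 - 224)/28 = -135*(-172)/28 = -45*(-129/7) = 5805/7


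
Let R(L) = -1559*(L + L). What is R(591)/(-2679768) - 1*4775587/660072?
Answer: -1094210645/167123944 ≈ -6.5473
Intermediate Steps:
R(L) = -3118*L
R(591)/(-2679768) - 1*4775587/660072 = -3118*591/(-2679768) - 1*4775587/660072 = -1842738*(-1/2679768) - 4775587*1/660072 = 307123/446628 - 4775587/660072 = -1094210645/167123944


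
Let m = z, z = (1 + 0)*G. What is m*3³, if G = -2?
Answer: -54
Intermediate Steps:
z = -2 (z = (1 + 0)*(-2) = 1*(-2) = -2)
m = -2
m*3³ = -2*3³ = -2*27 = -54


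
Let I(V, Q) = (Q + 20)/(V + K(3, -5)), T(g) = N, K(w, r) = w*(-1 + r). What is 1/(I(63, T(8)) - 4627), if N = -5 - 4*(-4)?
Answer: -45/208184 ≈ -0.00021615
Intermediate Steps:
N = 11 (N = -5 + 16 = 11)
T(g) = 11
I(V, Q) = (20 + Q)/(-18 + V) (I(V, Q) = (Q + 20)/(V + 3*(-1 - 5)) = (20 + Q)/(V + 3*(-6)) = (20 + Q)/(V - 18) = (20 + Q)/(-18 + V))
1/(I(63, T(8)) - 4627) = 1/((20 + 11)/(-18 + 63) - 4627) = 1/(31/45 - 4627) = 1/(-208184/45) = -45/208184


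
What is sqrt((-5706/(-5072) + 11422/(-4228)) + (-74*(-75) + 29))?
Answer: sqrt(99701933002)/4228 ≈ 74.682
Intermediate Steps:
sqrt((-5706/(-5072) + 11422/(-4228)) + (-74*(-75) + 29)) = sqrt((-5706*(-1/5072) + 11422*(-1/4228)) + (5550 + 29)) = sqrt((9/8 - 5711/2114) + 5579) = sqrt(-13331/8456 + 5579) = sqrt(47162693/8456) = sqrt(99701933002)/4228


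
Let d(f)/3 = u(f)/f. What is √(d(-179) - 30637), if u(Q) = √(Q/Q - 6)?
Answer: √(-981640117 - 537*I*√5)/179 ≈ 0.00010705 - 175.03*I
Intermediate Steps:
u(Q) = I*√5 (u(Q) = √(1 - 6) = √(-5) = I*√5)
d(f) = 3*I*√5/f (d(f) = 3*((I*√5)/f) = 3*(I*√5/f) = 3*I*√5/f)
√(d(-179) - 30637) = √(3*I*√5/(-179) - 30637) = √(3*I*√5*(-1/179) - 30637) = √(-3*I*√5/179 - 30637) = √(-30637 - 3*I*√5/179)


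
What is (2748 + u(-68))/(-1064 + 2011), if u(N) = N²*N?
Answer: -311684/947 ≈ -329.13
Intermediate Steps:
u(N) = N³
(2748 + u(-68))/(-1064 + 2011) = (2748 + (-68)³)/(-1064 + 2011) = (2748 - 314432)/947 = -311684*1/947 = -311684/947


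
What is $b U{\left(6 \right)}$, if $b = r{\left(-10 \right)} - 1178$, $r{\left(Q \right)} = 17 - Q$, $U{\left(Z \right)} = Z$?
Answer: $-6906$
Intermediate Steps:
$b = -1151$ ($b = \left(17 - -10\right) - 1178 = \left(17 + 10\right) - 1178 = 27 - 1178 = -1151$)
$b U{\left(6 \right)} = \left(-1151\right) 6 = -6906$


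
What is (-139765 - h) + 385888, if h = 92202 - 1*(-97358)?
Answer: 56563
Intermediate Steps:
h = 189560 (h = 92202 + 97358 = 189560)
(-139765 - h) + 385888 = (-139765 - 1*189560) + 385888 = (-139765 - 189560) + 385888 = -329325 + 385888 = 56563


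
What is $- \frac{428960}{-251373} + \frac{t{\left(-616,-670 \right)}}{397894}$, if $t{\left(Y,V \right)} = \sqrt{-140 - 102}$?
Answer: $\frac{428960}{251373} + \frac{11 i \sqrt{2}}{397894} \approx 1.7065 + 3.9097 \cdot 10^{-5} i$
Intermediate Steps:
$t{\left(Y,V \right)} = 11 i \sqrt{2}$ ($t{\left(Y,V \right)} = \sqrt{-242} = 11 i \sqrt{2}$)
$- \frac{428960}{-251373} + \frac{t{\left(-616,-670 \right)}}{397894} = - \frac{428960}{-251373} + \frac{11 i \sqrt{2}}{397894} = \left(-428960\right) \left(- \frac{1}{251373}\right) + 11 i \sqrt{2} \cdot \frac{1}{397894} = \frac{428960}{251373} + \frac{11 i \sqrt{2}}{397894}$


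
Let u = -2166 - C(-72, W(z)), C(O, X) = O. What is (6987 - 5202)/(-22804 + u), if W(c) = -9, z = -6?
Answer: -1785/24898 ≈ -0.071692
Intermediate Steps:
u = -2094 (u = -2166 - 1*(-72) = -2166 + 72 = -2094)
(6987 - 5202)/(-22804 + u) = (6987 - 5202)/(-22804 - 2094) = 1785/(-24898) = 1785*(-1/24898) = -1785/24898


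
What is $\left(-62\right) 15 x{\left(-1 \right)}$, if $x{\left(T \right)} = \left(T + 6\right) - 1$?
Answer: $-3720$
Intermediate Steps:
$x{\left(T \right)} = 5 + T$ ($x{\left(T \right)} = \left(6 + T\right) - 1 = 5 + T$)
$\left(-62\right) 15 x{\left(-1 \right)} = \left(-62\right) 15 \left(5 - 1\right) = \left(-930\right) 4 = -3720$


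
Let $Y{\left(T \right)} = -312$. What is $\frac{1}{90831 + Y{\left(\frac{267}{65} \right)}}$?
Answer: $\frac{1}{90519} \approx 1.1047 \cdot 10^{-5}$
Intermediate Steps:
$\frac{1}{90831 + Y{\left(\frac{267}{65} \right)}} = \frac{1}{90831 - 312} = \frac{1}{90519}$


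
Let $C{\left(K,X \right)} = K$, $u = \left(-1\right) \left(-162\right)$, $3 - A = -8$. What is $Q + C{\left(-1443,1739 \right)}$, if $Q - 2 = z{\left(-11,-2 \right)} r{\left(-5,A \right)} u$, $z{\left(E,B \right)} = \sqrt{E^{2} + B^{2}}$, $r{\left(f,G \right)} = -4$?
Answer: $-1441 - 3240 \sqrt{5} \approx -8685.9$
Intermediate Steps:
$A = 11$ ($A = 3 - -8 = 3 + 8 = 11$)
$u = 162$
$z{\left(E,B \right)} = \sqrt{B^{2} + E^{2}}$
$Q = 2 - 3240 \sqrt{5}$ ($Q = 2 + \sqrt{\left(-2\right)^{2} + \left(-11\right)^{2}} \left(-4\right) 162 = 2 + \sqrt{4 + 121} \left(-4\right) 162 = 2 + \sqrt{125} \left(-4\right) 162 = 2 + 5 \sqrt{5} \left(-4\right) 162 = 2 + - 20 \sqrt{5} \cdot 162 = 2 - 3240 \sqrt{5} \approx -7242.9$)
$Q + C{\left(-1443,1739 \right)} = \left(2 - 3240 \sqrt{5}\right) - 1443 = -1441 - 3240 \sqrt{5}$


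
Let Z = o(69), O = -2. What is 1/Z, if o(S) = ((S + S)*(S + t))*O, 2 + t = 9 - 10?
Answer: -1/18216 ≈ -5.4897e-5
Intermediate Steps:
t = -3 (t = -2 + (9 - 10) = -2 - 1 = -3)
o(S) = -4*S*(-3 + S) (o(S) = ((S + S)*(S - 3))*(-2) = ((2*S)*(-3 + S))*(-2) = (2*S*(-3 + S))*(-2) = -4*S*(-3 + S))
Z = -18216 (Z = 4*69*(3 - 1*69) = 4*69*(3 - 69) = 4*69*(-66) = -18216)
1/Z = 1/(-18216) = -1/18216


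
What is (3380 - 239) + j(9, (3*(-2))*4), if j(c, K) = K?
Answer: 3117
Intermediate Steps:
(3380 - 239) + j(9, (3*(-2))*4) = (3380 - 239) + (3*(-2))*4 = 3141 - 6*4 = 3141 - 24 = 3117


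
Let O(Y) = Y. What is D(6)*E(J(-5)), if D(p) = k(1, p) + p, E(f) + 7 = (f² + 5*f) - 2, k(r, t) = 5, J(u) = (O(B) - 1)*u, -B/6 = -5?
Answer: 223201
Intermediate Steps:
B = 30 (B = -6*(-5) = 30)
J(u) = 29*u (J(u) = (30 - 1)*u = 29*u)
E(f) = -9 + f² + 5*f (E(f) = -7 + ((f² + 5*f) - 2) = -7 + (-2 + f² + 5*f) = -9 + f² + 5*f)
D(p) = 5 + p
D(6)*E(J(-5)) = (5 + 6)*(-9 + (29*(-5))² + 5*(29*(-5))) = 11*(-9 + (-145)² + 5*(-145)) = 11*(-9 + 21025 - 725) = 11*20291 = 223201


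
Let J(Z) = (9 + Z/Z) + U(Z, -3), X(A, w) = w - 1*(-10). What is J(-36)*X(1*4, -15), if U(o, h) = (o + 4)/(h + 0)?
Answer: -310/3 ≈ -103.33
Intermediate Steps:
U(o, h) = (4 + o)/h
X(A, w) = 10 + w (X(A, w) = w + 10 = 10 + w)
J(Z) = 26/3 - Z/3 (J(Z) = (9 + Z/Z) + (4 + Z)/(-3) = (9 + 1) - (4 + Z)/3 = 10 + (-4/3 - Z/3) = 26/3 - Z/3)
J(-36)*X(1*4, -15) = (26/3 - 1/3*(-36))*(10 - 15) = (26/3 + 12)*(-5) = (62/3)*(-5) = -310/3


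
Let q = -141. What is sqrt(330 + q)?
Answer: 3*sqrt(21) ≈ 13.748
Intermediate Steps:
sqrt(330 + q) = sqrt(330 - 141) = sqrt(189) = 3*sqrt(21)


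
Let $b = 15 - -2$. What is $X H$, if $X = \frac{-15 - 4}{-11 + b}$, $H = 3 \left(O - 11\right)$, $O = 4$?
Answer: $\frac{133}{2} \approx 66.5$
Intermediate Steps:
$b = 17$ ($b = 15 + 2 = 17$)
$H = -21$ ($H = 3 \left(4 - 11\right) = 3 \left(-7\right) = -21$)
$X = - \frac{19}{6}$ ($X = \frac{-15 - 4}{-11 + 17} = - \frac{19}{6} \approx -3.1667$)
$X H = \left(- \frac{19}{6}\right) \left(-21\right) = \frac{133}{2}$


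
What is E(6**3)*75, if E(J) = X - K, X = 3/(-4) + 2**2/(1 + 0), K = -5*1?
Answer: 2475/4 ≈ 618.75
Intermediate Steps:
K = -5
X = 13/4 (X = 3*(-1/4) + 4/1 = -3/4 + 4*1 = -3/4 + 4 = 13/4 ≈ 3.2500)
E(J) = 33/4 (E(J) = 13/4 - 1*(-5) = 13/4 + 5 = 33/4)
E(6**3)*75 = (33/4)*75 = 2475/4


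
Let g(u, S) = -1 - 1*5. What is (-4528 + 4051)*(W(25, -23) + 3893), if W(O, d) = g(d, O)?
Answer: -1854099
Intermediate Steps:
g(u, S) = -6 (g(u, S) = -1 - 5 = -6)
W(O, d) = -6
(-4528 + 4051)*(W(25, -23) + 3893) = (-4528 + 4051)*(-6 + 3893) = -477*3887 = -1854099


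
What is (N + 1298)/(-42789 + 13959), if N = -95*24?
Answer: 491/14415 ≈ 0.034062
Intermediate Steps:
N = -2280
(N + 1298)/(-42789 + 13959) = (-2280 + 1298)/(-42789 + 13959) = -982/(-28830) = -982*(-1/28830) = 491/14415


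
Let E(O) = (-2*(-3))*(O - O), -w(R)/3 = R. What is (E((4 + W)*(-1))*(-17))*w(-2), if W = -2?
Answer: 0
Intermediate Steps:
w(R) = -3*R
E(O) = 0 (E(O) = 6*0 = 0)
(E((4 + W)*(-1))*(-17))*w(-2) = (0*(-17))*(-3*(-2)) = 0*6 = 0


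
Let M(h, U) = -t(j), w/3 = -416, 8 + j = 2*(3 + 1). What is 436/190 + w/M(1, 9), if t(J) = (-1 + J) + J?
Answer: -118342/95 ≈ -1245.7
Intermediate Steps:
j = 0 (j = -8 + 2*(3 + 1) = -8 + 2*4 = -8 + 8 = 0)
t(J) = -1 + 2*J
w = -1248 (w = 3*(-416) = -1248)
M(h, U) = 1 (M(h, U) = -(-1 + 2*0) = -(-1 + 0) = -1*(-1) = 1)
436/190 + w/M(1, 9) = 436/190 - 1248/1 = 436*(1/190) - 1248*1 = 218/95 - 1248 = -118342/95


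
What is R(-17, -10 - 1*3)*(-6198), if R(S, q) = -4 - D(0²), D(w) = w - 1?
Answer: 18594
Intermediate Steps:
D(w) = -1 + w
R(S, q) = -3 (R(S, q) = -4 - (-1 + 0²) = -4 - (-1 + 0) = -4 - 1*(-1) = -4 + 1 = -3)
R(-17, -10 - 1*3)*(-6198) = -3*(-6198) = 18594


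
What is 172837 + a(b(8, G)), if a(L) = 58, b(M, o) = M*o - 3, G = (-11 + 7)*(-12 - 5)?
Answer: 172895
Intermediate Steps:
G = 68 (G = -4*(-17) = 68)
b(M, o) = -3 + M*o
172837 + a(b(8, G)) = 172837 + 58 = 172895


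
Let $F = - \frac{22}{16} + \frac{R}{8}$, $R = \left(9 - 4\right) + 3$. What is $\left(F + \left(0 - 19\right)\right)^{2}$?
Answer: $\frac{24025}{64} \approx 375.39$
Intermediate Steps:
$R = 8$ ($R = 5 + 3 = 8$)
$F = - \frac{3}{8}$ ($F = - \frac{22}{16} + \frac{8}{8} = \left(-22\right) \frac{1}{16} + 8 \cdot \frac{1}{8} = - \frac{11}{8} + 1 = - \frac{3}{8} \approx -0.375$)
$\left(F + \left(0 - 19\right)\right)^{2} = \left(- \frac{3}{8} + \left(0 - 19\right)\right)^{2} = \left(- \frac{3}{8} - 19\right)^{2} = \left(- \frac{155}{8}\right)^{2} = \frac{24025}{64}$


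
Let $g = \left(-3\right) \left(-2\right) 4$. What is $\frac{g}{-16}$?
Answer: $- \frac{3}{2} \approx -1.5$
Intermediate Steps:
$g = 24$ ($g = 6 \cdot 4 = 24$)
$\frac{g}{-16} = \frac{24}{-16} = 24 \left(- \frac{1}{16}\right) = - \frac{3}{2}$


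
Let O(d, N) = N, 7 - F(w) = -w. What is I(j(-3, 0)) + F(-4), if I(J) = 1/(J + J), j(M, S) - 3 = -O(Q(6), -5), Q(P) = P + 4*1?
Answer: 49/16 ≈ 3.0625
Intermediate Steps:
Q(P) = 4 + P (Q(P) = P + 4 = 4 + P)
F(w) = 7 + w (F(w) = 7 - (-1)*w = 7 + w)
j(M, S) = 8 (j(M, S) = 3 - 1*(-5) = 3 + 5 = 8)
I(J) = 1/(2*J)
I(j(-3, 0)) + F(-4) = (½)/8 + (7 - 4) = (½)*(⅛) + 3 = 1/16 + 3 = 49/16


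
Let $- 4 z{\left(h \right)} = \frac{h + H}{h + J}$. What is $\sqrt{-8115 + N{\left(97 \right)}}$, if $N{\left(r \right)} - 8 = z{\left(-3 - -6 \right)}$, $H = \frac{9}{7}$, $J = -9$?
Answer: $\frac{i \sqrt{1588937}}{14} \approx 90.038 i$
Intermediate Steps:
$H = \frac{9}{7}$ ($H = 9 \cdot \frac{1}{7} = \frac{9}{7} \approx 1.2857$)
$z{\left(h \right)} = - \frac{\frac{9}{7} + h}{4 \left(-9 + h\right)}$ ($z{\left(h \right)} = - \frac{\left(h + \frac{9}{7}\right) \frac{1}{h - 9}}{4} = - \frac{\left(\frac{9}{7} + h\right) \frac{1}{-9 + h}}{4} = - \frac{\frac{1}{-9 + h} \left(\frac{9}{7} + h\right)}{4} = - \frac{\frac{9}{7} + h}{4 \left(-9 + h\right)}$)
$N{\left(r \right)} = \frac{229}{28}$ ($N{\left(r \right)} = 8 + \frac{-9 - 7 \left(-3 - -6\right)}{28 \left(-9 - -3\right)} = 8 + \frac{-9 - 7 \left(-3 + 6\right)}{28 \left(-9 + \left(-3 + 6\right)\right)} = 8 + \frac{-9 - 21}{28 \left(-9 + 3\right)} = 8 + \frac{-9 - 21}{28 \left(-6\right)} = 8 + \frac{1}{28} \left(- \frac{1}{6}\right) \left(-30\right) = 8 + \frac{5}{28} = \frac{229}{28}$)
$\sqrt{-8115 + N{\left(97 \right)}} = \sqrt{-8115 + \frac{229}{28}} = \sqrt{- \frac{226991}{28}} = \frac{i \sqrt{1588937}}{14}$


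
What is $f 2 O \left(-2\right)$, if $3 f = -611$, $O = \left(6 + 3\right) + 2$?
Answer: $\frac{26884}{3} \approx 8961.3$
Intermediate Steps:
$O = 11$ ($O = 9 + 2 = 11$)
$f = - \frac{611}{3}$ ($f = \frac{1}{3} \left(-611\right) = - \frac{611}{3} \approx -203.67$)
$f 2 O \left(-2\right) = - \frac{611 \cdot 2 \cdot 11 \left(-2\right)}{3} = - \frac{611 \cdot 22 \left(-2\right)}{3} = \left(- \frac{611}{3}\right) \left(-44\right) = \frac{26884}{3}$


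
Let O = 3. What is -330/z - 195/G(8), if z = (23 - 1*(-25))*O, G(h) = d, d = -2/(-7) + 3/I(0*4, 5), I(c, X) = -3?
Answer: 6497/24 ≈ 270.71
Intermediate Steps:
d = -5/7 (d = -2/(-7) + 3/(-3) = -2*(-⅐) + 3*(-⅓) = 2/7 - 1 = -5/7 ≈ -0.71429)
G(h) = -5/7
z = 144 (z = (23 - 1*(-25))*3 = (23 + 25)*3 = 48*3 = 144)
-330/z - 195/G(8) = -330/144 - 195/(-5/7) = -330*1/144 - 195*(-7/5) = -55/24 + 273 = 6497/24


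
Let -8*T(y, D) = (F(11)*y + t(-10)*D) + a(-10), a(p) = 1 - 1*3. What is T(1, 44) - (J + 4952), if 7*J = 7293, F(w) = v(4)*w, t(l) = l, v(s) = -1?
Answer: -332485/56 ≈ -5937.2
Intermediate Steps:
a(p) = -2 (a(p) = 1 - 3 = -2)
F(w) = -w
T(y, D) = ¼ + 5*D/4 + 11*y/8 (T(y, D) = -(((-1*11)*y - 10*D) - 2)/8 = -((-11*y - 10*D) - 2)/8 = -(-2 - 11*y - 10*D)/8 = ¼ + 5*D/4 + 11*y/8)
J = 7293/7 (J = (⅐)*7293 = 7293/7 ≈ 1041.9)
T(1, 44) - (J + 4952) = (¼ + (5/4)*44 + (11/8)*1) - (7293/7 + 4952) = (¼ + 55 + 11/8) - 1*41957/7 = 453/8 - 41957/7 = -332485/56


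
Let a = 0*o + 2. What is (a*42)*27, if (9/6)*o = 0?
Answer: 2268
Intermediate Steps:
o = 0 (o = (⅔)*0 = 0)
a = 2 (a = 0*0 + 2 = 0 + 2 = 2)
(a*42)*27 = (2*42)*27 = 84*27 = 2268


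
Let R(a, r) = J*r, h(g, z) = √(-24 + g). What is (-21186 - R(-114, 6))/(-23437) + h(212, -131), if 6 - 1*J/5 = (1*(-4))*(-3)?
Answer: 21006/23437 + 2*√47 ≈ 14.608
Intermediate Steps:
J = -30 (J = 30 - 5*1*(-4)*(-3) = 30 - (-20)*(-3) = 30 - 5*12 = 30 - 60 = -30)
R(a, r) = -30*r
(-21186 - R(-114, 6))/(-23437) + h(212, -131) = (-21186 - (-30)*6)/(-23437) + √(-24 + 212) = (-21186 - 1*(-180))*(-1/23437) + √188 = (-21186 + 180)*(-1/23437) + 2*√47 = -21006*(-1/23437) + 2*√47 = 21006/23437 + 2*√47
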